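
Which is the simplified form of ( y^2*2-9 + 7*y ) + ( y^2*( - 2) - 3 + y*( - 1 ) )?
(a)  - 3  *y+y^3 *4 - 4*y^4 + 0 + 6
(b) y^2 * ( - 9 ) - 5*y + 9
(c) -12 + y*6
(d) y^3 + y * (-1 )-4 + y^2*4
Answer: c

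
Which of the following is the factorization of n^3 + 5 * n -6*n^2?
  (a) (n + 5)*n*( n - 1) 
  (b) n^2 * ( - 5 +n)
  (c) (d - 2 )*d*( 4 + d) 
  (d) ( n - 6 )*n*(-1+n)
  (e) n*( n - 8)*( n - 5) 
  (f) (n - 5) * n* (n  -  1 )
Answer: f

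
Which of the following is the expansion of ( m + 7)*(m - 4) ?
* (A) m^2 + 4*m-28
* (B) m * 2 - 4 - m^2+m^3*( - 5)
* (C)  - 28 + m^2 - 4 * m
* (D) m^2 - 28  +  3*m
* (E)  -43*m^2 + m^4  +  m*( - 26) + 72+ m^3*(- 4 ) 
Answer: D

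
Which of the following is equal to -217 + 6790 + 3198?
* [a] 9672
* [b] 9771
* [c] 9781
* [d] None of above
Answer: b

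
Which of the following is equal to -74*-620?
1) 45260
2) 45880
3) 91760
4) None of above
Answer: 2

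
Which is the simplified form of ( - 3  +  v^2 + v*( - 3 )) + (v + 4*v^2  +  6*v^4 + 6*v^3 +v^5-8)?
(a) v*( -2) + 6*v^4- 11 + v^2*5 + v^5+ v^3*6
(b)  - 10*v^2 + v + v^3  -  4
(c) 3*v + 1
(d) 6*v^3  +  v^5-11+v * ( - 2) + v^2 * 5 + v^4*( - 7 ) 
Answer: a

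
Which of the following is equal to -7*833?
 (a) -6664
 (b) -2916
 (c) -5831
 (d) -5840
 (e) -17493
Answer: c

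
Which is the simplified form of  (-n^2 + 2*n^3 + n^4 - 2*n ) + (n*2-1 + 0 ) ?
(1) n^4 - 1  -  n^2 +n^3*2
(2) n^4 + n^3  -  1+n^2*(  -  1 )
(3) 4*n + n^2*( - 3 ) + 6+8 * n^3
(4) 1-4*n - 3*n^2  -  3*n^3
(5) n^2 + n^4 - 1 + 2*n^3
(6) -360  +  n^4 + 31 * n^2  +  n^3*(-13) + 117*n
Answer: 1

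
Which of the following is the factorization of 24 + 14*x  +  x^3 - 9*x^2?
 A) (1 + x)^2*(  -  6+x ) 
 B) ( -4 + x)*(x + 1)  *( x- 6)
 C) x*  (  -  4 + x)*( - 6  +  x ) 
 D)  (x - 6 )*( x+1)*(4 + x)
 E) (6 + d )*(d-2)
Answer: B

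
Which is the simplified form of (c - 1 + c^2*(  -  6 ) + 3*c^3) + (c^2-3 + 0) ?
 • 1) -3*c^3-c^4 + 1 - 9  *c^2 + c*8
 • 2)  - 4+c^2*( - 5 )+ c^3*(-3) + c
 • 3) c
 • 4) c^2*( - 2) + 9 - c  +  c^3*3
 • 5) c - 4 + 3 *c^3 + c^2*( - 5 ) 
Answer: 5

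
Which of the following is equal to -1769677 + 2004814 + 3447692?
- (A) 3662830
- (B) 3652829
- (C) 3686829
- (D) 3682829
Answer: D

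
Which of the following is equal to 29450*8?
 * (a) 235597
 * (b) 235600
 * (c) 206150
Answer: b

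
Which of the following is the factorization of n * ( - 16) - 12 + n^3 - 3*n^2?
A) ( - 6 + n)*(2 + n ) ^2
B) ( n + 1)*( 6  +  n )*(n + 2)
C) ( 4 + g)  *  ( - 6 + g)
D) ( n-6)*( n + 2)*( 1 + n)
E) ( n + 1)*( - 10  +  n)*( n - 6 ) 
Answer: D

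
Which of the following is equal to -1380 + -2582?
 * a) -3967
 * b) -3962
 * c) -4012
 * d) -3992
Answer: b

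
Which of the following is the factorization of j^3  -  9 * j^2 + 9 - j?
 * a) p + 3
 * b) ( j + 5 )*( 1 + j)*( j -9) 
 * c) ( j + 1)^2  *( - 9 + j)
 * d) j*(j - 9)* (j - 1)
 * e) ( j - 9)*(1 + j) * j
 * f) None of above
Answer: f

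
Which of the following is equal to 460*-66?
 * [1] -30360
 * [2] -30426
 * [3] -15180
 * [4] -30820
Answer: 1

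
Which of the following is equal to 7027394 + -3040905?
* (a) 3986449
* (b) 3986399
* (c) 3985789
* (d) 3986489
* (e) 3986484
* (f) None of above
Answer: d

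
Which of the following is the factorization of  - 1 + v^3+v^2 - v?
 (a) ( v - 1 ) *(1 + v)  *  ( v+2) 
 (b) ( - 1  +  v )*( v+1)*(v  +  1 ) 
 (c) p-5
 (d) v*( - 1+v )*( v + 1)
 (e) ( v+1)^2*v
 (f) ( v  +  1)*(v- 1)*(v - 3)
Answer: b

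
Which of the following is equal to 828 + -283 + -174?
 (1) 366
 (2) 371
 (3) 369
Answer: 2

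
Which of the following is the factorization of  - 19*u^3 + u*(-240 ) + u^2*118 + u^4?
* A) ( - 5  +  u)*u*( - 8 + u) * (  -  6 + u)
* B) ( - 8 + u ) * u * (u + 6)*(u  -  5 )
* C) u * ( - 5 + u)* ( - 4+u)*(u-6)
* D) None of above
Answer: A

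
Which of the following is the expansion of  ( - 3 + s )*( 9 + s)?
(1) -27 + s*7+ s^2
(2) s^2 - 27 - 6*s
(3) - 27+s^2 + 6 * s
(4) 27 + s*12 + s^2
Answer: 3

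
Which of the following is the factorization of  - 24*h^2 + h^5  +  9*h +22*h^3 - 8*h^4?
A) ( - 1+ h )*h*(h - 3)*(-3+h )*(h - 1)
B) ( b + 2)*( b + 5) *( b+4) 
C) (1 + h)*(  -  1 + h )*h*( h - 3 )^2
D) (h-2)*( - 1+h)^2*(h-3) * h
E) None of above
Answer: A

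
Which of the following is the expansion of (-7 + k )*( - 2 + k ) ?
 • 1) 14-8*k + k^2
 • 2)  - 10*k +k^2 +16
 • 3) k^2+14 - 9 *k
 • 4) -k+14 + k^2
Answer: 3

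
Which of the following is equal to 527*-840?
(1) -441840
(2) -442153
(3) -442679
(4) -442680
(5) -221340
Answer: 4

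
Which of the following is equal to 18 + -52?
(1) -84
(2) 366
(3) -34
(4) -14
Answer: 3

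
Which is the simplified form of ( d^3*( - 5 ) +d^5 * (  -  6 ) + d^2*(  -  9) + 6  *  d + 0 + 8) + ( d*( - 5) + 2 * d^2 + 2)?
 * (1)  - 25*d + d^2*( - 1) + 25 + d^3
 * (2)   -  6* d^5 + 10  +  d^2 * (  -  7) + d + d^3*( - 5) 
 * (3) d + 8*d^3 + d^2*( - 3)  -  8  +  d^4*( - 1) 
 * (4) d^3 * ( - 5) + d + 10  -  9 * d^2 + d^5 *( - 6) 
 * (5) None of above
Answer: 2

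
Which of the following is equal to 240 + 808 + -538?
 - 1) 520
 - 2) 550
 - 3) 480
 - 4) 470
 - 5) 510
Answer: 5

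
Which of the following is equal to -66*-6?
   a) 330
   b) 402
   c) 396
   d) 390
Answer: c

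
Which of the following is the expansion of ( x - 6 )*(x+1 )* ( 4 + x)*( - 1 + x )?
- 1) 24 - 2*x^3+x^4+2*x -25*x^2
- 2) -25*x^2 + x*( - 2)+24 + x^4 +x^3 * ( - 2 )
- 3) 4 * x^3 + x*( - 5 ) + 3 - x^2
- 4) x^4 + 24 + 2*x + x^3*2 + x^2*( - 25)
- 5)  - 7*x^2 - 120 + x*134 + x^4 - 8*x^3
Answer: 1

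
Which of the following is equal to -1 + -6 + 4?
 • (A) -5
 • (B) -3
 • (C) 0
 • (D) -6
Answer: B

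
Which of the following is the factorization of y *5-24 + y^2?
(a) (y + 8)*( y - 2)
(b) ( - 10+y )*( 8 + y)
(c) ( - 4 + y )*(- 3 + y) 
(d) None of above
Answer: d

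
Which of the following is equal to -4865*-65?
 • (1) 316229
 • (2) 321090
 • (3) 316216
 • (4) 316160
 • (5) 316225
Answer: 5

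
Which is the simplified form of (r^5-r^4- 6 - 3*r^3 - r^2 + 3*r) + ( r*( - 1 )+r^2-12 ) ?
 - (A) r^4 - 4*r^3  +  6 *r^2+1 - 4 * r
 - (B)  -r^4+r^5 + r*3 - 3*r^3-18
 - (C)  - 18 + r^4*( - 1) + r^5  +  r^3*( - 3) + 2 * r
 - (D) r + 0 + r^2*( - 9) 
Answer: C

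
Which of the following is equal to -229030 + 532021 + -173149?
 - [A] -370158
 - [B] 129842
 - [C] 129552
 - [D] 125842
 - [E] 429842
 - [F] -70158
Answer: B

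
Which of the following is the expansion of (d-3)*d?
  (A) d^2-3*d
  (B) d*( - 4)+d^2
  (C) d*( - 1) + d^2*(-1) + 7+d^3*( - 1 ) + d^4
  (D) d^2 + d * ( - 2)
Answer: A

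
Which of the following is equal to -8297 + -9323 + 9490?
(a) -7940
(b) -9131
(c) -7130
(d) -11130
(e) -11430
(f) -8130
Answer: f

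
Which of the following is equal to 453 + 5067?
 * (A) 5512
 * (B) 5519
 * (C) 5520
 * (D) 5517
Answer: C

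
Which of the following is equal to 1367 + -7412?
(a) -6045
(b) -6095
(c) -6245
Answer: a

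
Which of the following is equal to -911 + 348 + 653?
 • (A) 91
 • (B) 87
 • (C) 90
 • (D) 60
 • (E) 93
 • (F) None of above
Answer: C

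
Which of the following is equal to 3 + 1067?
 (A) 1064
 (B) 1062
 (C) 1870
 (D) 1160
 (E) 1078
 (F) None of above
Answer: F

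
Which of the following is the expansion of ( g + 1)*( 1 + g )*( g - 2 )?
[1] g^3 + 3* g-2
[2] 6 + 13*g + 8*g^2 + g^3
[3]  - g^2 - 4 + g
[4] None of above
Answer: 4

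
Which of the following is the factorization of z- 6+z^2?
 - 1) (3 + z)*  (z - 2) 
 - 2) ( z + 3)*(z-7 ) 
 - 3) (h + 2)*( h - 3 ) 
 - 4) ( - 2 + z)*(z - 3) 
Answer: 1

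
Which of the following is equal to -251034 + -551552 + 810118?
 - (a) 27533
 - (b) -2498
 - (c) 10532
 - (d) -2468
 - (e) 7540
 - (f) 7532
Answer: f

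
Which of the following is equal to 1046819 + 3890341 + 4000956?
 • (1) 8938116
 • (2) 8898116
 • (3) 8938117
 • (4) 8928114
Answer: 1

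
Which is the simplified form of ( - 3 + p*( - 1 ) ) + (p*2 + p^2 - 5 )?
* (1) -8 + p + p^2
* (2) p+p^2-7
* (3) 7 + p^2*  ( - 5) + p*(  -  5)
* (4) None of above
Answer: 1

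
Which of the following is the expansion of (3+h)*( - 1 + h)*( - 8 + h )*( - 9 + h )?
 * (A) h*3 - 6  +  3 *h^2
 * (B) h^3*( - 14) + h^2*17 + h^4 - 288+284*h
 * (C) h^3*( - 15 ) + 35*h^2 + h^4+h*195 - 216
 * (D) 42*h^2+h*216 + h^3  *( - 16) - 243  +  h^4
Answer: C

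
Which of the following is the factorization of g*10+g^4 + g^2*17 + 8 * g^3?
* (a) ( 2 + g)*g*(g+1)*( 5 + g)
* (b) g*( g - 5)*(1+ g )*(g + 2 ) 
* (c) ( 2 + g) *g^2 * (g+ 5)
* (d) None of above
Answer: a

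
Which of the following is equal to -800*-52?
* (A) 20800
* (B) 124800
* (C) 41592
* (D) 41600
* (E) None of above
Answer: D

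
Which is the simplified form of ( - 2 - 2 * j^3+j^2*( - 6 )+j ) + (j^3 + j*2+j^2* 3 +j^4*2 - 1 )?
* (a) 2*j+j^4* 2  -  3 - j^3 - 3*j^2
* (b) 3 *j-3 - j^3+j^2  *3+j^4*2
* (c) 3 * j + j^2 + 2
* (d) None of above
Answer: d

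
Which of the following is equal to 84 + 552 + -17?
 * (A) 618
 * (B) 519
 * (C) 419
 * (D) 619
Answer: D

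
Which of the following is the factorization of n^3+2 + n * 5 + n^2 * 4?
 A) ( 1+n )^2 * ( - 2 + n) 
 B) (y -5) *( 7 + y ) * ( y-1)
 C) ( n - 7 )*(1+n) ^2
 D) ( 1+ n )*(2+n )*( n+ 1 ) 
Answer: D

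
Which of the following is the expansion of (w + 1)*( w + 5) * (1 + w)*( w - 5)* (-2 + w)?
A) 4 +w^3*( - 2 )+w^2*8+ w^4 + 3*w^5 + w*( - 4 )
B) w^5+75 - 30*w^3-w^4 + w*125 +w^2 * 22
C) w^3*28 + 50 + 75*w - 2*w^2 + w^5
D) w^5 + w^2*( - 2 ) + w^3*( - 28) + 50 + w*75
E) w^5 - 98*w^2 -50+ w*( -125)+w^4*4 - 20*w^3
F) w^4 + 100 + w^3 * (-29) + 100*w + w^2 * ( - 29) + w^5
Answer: D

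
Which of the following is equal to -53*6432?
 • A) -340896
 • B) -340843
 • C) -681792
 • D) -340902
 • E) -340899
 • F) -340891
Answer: A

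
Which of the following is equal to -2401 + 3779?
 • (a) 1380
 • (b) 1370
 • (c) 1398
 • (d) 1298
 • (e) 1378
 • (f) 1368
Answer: e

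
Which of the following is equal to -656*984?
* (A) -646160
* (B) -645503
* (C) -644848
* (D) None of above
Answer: D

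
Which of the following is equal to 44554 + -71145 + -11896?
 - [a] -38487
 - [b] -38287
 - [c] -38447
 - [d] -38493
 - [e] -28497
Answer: a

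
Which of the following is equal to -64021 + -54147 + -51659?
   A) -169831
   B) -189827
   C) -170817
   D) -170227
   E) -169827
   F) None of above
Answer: E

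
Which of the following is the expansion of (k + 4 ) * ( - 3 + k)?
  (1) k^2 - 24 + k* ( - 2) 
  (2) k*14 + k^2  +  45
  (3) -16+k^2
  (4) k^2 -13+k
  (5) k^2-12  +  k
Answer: 5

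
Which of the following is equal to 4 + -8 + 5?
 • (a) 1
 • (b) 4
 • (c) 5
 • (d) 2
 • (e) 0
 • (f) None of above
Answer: a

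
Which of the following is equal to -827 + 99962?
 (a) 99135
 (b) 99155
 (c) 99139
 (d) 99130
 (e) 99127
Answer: a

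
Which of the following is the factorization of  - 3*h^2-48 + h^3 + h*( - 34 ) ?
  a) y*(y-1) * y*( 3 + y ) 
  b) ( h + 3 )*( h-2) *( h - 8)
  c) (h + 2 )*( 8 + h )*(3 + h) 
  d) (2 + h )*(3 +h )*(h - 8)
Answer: d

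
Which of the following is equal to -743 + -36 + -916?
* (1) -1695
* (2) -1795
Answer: 1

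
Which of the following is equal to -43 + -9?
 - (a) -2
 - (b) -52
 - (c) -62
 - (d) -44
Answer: b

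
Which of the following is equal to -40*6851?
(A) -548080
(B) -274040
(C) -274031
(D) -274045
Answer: B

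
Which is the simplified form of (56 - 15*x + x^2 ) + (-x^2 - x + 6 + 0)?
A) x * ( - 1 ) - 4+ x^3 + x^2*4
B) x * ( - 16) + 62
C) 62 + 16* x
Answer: B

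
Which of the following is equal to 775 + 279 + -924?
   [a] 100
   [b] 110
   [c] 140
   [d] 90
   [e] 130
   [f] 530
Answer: e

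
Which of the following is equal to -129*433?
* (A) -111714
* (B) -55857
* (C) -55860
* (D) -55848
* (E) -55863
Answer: B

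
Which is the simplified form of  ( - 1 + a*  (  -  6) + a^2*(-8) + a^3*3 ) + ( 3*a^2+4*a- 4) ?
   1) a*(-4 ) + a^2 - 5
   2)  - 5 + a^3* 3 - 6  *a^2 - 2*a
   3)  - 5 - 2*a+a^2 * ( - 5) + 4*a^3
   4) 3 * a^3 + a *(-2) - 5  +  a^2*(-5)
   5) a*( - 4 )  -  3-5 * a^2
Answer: 4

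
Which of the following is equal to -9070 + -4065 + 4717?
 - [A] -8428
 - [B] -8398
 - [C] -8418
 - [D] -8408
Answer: C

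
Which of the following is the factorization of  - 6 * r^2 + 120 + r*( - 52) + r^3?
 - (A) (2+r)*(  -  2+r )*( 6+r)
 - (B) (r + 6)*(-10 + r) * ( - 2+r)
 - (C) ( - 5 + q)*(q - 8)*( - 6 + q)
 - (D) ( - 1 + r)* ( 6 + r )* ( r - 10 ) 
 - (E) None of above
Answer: B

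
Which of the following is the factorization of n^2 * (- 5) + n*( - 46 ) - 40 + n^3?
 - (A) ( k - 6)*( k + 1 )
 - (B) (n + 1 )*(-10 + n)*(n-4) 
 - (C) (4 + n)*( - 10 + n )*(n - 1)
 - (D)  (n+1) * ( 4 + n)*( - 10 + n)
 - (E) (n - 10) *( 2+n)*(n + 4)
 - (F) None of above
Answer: D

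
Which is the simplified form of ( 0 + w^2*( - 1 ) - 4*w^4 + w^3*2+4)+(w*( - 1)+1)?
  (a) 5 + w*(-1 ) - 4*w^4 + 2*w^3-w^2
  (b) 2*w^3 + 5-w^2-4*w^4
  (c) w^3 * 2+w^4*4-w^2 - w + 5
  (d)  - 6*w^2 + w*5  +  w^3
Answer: a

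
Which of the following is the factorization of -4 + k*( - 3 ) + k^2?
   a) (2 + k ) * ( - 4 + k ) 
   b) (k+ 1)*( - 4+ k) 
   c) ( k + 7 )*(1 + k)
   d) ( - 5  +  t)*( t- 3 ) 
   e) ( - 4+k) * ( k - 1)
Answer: b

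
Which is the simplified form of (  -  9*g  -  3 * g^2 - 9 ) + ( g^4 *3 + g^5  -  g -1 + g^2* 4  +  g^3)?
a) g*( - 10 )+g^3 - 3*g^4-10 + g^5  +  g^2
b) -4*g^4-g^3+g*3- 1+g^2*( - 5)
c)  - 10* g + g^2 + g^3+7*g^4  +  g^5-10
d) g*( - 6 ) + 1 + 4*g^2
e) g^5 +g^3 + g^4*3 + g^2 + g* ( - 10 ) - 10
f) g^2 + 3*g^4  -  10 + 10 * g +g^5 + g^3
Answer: e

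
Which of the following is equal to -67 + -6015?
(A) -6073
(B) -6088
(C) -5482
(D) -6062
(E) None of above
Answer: E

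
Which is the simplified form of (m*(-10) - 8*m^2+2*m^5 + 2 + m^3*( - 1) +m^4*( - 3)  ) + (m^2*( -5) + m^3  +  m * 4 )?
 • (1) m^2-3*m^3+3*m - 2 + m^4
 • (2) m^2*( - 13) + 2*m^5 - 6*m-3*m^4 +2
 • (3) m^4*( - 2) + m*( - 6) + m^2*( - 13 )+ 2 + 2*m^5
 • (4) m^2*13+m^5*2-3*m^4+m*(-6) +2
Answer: 2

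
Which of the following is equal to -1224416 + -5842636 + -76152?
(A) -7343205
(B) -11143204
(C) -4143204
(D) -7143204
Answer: D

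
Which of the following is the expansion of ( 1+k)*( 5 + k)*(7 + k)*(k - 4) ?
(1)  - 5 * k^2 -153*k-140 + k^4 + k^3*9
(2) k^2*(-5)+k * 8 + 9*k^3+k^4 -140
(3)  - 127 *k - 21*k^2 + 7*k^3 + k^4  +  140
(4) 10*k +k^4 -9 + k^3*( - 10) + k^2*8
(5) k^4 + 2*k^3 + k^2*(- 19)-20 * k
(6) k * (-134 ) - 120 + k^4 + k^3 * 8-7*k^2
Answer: 1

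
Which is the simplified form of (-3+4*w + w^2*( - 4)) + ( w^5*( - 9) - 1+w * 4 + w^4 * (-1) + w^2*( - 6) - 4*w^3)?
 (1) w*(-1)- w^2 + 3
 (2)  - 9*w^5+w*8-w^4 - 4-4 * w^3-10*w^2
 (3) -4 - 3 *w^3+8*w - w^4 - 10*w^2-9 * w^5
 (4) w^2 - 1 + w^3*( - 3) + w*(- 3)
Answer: 2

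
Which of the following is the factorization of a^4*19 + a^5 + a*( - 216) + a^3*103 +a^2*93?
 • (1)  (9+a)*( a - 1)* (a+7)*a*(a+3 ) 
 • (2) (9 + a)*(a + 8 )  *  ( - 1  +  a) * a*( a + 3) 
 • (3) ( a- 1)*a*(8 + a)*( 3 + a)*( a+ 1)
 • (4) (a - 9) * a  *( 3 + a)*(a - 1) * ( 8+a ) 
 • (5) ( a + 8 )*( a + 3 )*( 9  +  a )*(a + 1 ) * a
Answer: 2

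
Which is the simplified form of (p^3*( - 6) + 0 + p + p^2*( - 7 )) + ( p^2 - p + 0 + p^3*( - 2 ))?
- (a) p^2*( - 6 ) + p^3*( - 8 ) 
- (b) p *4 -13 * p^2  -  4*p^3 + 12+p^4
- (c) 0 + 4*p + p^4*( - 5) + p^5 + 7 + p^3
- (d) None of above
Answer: a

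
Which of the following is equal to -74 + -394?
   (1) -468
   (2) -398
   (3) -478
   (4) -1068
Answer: 1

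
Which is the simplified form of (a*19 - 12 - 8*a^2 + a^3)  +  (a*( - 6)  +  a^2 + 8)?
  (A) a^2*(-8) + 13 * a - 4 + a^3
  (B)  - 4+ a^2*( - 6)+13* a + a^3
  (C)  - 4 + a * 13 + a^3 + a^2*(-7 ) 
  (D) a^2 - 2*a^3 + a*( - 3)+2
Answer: C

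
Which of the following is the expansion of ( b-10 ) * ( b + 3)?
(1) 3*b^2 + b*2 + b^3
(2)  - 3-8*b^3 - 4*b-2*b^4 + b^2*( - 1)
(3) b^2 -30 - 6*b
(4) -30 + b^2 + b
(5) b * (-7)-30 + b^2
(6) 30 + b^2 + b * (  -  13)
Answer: 5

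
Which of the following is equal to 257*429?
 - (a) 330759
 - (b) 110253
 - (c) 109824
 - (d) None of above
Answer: b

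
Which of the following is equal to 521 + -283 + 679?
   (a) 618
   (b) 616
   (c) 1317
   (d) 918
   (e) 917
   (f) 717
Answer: e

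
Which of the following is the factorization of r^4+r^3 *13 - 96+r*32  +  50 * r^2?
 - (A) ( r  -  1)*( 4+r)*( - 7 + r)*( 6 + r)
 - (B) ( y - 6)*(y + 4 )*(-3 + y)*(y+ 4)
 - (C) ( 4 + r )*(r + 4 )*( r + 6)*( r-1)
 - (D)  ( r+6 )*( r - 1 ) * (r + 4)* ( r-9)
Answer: C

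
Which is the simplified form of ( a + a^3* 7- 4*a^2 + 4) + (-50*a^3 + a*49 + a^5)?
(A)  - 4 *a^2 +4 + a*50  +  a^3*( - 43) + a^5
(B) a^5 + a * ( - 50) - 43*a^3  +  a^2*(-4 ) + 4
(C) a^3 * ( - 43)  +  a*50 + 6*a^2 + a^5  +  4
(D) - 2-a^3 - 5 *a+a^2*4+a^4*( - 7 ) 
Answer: A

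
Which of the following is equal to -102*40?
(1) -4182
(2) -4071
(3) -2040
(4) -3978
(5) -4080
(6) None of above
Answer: 5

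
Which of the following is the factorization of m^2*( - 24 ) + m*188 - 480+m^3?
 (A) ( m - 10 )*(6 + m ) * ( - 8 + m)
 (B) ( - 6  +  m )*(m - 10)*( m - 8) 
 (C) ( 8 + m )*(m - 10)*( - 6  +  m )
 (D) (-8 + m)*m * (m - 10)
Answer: B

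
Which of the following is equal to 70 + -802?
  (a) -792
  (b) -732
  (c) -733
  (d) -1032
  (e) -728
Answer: b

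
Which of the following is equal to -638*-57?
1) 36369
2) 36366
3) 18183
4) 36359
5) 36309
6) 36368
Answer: 2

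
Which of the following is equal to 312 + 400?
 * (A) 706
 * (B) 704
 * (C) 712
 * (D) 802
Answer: C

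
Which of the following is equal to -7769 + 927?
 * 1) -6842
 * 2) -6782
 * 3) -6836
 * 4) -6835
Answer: 1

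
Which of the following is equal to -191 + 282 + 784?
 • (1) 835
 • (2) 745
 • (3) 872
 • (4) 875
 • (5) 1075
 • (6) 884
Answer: 4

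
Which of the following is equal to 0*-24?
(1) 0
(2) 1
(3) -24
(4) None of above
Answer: 1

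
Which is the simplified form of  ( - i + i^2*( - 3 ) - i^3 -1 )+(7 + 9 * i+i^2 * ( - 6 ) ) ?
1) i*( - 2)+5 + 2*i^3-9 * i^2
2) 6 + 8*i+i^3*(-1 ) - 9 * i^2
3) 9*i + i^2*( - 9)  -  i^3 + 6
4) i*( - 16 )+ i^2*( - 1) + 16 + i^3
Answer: 2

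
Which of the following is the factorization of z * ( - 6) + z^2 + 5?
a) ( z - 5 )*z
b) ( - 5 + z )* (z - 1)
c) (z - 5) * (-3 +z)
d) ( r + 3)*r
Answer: b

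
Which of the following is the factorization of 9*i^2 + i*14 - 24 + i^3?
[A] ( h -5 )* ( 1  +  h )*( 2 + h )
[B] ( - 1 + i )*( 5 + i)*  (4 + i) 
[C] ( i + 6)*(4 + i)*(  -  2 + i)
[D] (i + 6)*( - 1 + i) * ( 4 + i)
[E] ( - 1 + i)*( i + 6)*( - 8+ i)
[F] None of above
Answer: D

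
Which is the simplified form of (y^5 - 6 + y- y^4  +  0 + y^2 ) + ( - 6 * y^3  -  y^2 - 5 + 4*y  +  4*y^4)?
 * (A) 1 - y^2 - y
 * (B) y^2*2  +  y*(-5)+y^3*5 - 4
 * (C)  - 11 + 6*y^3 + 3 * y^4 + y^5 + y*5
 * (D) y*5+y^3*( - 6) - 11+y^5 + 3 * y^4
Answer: D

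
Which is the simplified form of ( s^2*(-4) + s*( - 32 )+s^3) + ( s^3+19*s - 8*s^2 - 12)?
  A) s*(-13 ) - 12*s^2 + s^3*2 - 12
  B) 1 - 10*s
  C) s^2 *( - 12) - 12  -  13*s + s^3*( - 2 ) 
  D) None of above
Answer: A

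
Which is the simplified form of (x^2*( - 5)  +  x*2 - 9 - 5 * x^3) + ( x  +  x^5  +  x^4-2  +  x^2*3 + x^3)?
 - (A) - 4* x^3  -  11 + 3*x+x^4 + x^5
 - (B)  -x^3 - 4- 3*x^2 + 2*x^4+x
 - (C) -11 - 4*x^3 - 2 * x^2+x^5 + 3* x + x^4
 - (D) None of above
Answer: C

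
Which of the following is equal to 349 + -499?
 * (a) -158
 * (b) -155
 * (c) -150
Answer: c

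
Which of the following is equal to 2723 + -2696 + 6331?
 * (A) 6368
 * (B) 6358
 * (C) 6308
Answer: B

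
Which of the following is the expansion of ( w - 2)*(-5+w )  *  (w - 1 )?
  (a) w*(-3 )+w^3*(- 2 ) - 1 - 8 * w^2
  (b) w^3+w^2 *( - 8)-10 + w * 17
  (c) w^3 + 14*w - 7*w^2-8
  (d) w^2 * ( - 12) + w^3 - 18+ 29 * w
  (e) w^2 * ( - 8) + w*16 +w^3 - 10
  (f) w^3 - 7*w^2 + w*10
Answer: b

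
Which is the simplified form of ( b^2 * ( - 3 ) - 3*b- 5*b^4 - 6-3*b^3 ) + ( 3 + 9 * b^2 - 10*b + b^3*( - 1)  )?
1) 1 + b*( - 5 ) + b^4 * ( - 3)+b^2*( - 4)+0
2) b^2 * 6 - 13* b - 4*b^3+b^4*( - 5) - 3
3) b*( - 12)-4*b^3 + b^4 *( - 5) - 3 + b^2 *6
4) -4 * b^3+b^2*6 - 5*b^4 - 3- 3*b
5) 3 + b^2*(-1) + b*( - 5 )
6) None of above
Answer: 2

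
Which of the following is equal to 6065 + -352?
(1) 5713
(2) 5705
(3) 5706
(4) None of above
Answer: 1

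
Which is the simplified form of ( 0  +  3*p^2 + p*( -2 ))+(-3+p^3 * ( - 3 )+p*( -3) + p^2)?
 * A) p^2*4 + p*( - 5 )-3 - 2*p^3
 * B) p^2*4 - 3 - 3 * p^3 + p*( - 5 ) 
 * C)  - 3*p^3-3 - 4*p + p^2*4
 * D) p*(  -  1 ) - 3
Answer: B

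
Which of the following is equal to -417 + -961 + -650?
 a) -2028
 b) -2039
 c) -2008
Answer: a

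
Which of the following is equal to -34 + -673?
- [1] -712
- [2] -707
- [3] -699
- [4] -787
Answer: 2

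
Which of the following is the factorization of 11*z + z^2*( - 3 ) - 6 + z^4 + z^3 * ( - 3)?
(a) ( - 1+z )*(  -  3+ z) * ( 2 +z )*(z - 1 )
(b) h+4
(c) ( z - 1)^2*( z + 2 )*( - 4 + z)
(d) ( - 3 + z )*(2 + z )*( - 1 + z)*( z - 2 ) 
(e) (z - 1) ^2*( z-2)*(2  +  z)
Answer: a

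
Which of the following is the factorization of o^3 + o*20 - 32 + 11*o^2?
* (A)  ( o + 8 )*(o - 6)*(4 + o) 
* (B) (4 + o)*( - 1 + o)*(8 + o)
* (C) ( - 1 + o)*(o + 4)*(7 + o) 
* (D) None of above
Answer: B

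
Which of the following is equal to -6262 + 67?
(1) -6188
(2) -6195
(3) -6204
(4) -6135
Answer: 2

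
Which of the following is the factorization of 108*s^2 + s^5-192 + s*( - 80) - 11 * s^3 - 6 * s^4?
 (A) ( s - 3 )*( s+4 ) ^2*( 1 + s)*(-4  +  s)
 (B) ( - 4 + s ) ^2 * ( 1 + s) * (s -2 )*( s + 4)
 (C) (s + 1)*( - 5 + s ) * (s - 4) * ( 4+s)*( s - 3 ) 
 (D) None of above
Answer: D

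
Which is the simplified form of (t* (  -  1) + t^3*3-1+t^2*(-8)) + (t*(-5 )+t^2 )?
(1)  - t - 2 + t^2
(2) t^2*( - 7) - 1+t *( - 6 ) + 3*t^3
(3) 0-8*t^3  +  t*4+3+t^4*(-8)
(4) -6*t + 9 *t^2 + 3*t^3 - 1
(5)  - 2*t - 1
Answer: 2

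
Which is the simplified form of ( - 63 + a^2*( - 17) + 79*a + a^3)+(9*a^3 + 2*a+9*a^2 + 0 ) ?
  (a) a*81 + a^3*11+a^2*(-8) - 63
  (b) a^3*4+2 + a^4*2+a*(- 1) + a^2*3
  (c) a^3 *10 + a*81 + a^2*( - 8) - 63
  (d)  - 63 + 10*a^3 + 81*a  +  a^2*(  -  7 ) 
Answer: c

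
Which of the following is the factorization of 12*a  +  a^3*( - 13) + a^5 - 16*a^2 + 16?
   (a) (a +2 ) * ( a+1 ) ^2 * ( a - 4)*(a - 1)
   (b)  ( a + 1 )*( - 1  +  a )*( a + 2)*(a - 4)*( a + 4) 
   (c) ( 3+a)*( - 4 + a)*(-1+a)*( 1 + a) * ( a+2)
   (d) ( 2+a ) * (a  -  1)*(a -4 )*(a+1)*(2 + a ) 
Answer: d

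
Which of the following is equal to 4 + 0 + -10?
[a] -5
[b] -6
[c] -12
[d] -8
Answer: b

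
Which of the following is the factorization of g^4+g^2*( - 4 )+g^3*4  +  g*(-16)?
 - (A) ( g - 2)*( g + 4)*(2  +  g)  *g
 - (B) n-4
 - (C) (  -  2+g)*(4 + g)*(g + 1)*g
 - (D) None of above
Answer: A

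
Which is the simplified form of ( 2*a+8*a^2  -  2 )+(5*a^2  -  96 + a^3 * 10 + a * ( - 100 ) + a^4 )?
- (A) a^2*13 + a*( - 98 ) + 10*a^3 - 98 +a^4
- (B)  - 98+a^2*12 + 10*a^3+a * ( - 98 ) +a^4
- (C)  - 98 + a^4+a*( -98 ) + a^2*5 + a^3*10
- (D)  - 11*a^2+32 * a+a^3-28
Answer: A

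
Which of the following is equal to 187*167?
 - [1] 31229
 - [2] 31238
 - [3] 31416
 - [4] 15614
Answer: 1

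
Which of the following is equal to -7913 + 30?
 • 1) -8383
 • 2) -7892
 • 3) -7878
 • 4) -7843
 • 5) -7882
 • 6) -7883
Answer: 6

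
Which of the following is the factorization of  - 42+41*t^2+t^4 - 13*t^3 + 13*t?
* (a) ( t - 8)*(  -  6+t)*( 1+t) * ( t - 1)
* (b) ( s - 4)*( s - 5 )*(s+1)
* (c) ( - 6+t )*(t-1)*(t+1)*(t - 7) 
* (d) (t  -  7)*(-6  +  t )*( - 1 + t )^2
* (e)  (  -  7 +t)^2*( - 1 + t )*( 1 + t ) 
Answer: c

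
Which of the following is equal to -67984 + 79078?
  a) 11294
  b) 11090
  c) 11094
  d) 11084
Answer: c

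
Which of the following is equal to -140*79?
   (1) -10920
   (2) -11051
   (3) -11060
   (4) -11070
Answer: 3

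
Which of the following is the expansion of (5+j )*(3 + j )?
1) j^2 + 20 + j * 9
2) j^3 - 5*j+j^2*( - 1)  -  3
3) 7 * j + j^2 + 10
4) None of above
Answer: 4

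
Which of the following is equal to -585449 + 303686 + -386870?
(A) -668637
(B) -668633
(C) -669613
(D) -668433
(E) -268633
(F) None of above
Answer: B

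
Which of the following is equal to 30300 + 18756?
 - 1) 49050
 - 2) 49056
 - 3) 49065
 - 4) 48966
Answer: 2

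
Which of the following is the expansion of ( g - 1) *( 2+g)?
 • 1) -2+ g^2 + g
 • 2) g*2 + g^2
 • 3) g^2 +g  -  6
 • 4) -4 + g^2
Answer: 1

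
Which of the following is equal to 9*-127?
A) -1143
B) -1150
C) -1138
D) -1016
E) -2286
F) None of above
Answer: A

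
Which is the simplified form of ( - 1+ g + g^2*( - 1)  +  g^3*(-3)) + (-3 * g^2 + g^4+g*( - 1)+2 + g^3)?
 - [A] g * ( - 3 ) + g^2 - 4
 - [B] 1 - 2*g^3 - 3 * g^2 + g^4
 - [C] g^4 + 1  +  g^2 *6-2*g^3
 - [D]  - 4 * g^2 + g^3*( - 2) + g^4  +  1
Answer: D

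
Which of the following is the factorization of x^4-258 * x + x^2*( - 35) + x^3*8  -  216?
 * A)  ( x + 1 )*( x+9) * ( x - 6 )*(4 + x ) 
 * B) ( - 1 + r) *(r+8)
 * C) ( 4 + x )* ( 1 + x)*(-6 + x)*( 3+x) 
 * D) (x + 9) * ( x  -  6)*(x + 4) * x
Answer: A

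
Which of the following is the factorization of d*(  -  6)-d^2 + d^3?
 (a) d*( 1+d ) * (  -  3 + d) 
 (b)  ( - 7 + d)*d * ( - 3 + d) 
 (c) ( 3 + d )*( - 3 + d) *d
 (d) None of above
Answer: d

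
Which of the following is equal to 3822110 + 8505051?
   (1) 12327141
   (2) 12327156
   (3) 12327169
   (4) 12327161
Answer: 4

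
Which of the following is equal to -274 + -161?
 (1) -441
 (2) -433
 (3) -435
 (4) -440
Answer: 3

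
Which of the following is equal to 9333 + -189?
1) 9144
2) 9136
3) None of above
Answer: 1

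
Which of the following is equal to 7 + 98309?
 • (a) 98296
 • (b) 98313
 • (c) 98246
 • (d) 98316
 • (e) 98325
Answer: d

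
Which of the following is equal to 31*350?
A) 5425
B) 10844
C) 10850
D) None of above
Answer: C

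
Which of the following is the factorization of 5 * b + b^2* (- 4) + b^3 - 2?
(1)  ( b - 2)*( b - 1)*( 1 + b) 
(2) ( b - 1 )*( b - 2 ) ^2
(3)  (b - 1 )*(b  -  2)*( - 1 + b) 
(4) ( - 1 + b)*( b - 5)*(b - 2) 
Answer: 3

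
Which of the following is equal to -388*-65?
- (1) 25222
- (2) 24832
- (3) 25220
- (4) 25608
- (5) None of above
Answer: 3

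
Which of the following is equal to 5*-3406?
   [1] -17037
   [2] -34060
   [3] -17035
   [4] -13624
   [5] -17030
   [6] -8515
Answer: 5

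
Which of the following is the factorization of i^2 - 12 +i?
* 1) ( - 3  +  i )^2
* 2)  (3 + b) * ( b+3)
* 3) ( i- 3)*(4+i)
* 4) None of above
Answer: 3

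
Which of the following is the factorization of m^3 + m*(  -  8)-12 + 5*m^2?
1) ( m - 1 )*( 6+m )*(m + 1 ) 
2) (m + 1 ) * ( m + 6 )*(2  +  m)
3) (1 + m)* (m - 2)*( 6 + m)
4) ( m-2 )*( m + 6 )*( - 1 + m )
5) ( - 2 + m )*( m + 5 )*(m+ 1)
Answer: 3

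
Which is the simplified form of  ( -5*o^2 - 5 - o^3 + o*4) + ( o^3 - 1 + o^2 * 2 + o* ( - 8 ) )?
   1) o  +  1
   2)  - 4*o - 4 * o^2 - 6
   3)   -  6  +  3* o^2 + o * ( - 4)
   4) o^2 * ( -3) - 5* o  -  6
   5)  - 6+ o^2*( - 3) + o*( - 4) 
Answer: 5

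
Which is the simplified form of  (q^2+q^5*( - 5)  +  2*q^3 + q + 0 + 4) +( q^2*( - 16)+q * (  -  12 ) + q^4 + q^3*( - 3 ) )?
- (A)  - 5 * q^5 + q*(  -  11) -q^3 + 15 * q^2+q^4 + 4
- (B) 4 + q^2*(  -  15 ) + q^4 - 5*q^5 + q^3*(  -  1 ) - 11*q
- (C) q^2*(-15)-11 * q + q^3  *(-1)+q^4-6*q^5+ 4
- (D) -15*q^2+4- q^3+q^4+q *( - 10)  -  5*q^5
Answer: B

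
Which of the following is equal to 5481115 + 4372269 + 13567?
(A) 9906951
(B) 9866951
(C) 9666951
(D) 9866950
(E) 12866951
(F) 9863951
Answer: B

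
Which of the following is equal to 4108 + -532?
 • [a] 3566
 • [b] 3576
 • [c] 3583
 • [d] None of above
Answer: b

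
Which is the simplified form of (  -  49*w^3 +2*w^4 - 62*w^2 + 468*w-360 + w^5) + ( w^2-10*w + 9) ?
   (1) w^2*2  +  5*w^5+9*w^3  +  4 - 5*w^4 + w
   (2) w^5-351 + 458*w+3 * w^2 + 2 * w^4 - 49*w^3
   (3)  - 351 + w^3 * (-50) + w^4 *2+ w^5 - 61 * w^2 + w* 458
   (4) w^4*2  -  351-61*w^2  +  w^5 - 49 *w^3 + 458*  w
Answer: 4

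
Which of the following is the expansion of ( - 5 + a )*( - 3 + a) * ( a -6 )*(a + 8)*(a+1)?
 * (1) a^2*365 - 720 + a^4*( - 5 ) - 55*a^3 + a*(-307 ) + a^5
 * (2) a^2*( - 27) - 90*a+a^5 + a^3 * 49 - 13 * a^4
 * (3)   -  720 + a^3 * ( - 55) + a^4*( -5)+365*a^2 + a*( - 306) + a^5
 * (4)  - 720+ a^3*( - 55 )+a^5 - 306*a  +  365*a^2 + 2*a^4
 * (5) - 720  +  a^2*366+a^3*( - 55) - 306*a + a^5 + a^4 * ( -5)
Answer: 3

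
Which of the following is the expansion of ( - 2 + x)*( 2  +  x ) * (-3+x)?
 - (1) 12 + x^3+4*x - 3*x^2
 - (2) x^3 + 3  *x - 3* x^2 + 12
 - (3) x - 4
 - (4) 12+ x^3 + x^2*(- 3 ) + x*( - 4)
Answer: 4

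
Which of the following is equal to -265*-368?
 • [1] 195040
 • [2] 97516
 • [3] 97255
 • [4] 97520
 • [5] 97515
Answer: 4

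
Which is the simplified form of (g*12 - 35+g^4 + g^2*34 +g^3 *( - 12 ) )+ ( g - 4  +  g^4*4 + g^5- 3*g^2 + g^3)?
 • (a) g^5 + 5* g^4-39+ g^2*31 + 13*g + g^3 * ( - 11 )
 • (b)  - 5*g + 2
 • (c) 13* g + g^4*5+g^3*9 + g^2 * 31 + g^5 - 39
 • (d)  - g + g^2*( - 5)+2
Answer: a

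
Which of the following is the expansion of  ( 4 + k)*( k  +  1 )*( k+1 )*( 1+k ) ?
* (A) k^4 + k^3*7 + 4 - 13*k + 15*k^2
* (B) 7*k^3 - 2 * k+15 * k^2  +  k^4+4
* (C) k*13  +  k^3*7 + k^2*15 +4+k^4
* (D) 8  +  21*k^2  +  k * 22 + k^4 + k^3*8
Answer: C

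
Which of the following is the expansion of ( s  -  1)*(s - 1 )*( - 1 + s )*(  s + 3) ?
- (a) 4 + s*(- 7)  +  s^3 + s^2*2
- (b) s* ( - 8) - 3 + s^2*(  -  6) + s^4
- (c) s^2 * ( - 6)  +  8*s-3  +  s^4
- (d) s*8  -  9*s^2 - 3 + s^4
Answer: c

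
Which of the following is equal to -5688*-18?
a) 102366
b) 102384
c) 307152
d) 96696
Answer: b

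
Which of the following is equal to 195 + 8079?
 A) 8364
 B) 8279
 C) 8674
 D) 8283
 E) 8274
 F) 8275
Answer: E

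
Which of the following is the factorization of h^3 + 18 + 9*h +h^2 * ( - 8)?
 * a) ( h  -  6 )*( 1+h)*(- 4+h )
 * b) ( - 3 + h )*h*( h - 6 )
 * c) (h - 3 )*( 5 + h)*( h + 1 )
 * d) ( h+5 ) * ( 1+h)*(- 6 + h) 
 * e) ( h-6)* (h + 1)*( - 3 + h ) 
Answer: e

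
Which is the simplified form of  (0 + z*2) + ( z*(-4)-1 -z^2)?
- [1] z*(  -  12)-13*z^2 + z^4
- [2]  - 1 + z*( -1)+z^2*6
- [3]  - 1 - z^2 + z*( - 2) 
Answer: 3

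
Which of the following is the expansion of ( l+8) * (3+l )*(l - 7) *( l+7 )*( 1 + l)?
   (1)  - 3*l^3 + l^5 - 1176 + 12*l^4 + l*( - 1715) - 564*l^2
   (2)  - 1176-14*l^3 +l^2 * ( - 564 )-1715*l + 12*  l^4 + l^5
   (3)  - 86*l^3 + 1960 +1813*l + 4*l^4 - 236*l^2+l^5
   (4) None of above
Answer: 2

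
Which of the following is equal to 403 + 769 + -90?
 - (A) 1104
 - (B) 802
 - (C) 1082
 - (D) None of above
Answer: C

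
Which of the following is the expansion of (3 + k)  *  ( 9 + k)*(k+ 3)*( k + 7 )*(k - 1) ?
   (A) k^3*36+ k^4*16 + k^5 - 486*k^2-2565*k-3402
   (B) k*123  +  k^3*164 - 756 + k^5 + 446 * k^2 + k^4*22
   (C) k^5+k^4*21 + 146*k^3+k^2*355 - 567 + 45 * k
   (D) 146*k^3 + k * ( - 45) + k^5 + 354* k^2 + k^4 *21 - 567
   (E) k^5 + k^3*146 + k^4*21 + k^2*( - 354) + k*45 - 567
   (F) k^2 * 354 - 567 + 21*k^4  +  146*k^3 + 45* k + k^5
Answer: F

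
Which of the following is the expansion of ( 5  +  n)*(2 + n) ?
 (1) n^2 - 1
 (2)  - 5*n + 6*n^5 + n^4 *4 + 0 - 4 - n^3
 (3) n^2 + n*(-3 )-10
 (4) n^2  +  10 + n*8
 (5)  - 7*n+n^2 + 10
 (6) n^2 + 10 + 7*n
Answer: 6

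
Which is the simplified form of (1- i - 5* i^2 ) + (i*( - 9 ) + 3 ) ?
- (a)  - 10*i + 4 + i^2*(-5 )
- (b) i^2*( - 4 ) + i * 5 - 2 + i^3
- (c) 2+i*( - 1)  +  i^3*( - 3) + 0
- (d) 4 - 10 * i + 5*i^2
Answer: a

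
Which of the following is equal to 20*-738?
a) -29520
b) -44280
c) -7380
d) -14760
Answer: d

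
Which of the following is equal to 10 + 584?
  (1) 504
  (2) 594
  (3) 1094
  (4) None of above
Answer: 2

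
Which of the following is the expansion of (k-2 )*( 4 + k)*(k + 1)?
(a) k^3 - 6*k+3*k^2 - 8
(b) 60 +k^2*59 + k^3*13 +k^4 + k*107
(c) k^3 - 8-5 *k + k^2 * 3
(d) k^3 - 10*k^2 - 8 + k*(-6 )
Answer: a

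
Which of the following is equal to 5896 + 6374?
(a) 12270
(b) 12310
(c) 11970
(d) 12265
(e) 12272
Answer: a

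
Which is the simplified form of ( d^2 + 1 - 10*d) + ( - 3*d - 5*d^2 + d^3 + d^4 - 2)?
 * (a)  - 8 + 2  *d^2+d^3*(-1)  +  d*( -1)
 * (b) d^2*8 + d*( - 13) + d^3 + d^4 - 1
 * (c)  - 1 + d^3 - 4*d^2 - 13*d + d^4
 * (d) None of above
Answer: c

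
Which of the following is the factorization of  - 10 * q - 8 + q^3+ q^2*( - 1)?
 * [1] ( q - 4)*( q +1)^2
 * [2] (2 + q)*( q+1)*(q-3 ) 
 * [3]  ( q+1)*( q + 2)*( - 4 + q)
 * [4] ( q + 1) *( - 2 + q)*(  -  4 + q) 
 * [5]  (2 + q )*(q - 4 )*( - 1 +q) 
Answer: 3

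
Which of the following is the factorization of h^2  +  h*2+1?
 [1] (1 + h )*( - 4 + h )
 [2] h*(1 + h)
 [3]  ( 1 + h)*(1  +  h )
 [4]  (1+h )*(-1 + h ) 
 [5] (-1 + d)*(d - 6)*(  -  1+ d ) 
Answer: 3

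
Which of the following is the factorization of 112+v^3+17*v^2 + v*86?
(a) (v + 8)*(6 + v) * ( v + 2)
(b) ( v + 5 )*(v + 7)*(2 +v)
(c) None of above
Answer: c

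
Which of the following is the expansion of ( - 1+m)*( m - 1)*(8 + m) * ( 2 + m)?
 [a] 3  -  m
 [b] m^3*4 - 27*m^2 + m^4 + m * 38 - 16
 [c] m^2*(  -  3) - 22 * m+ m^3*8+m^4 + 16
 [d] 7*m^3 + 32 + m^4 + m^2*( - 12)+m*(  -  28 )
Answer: c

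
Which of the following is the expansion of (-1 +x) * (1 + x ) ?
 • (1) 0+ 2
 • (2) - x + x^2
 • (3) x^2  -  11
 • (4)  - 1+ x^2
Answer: 4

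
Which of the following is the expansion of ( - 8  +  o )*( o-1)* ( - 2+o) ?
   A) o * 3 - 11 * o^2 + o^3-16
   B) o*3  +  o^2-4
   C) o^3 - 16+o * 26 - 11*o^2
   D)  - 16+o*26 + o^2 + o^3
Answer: C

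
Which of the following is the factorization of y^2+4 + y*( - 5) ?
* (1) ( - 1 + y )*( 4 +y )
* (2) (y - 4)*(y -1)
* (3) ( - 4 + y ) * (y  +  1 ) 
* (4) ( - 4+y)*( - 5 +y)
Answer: 2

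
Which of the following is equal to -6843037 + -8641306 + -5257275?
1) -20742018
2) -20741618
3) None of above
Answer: 2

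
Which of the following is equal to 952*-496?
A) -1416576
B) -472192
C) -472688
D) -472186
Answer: B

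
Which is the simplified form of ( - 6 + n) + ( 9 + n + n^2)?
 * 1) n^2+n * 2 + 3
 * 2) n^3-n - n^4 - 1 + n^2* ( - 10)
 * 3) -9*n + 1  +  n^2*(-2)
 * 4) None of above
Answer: 1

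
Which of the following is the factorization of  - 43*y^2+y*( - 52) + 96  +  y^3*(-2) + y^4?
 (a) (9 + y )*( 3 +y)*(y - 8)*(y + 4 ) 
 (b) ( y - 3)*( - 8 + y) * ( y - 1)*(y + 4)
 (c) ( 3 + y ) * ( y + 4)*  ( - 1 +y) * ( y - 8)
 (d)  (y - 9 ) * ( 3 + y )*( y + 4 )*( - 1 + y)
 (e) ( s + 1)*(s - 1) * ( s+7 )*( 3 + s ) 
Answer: c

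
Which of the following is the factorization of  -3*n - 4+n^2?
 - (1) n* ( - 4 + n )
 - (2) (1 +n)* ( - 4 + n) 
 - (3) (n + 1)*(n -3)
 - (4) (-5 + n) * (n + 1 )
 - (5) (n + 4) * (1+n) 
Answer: 2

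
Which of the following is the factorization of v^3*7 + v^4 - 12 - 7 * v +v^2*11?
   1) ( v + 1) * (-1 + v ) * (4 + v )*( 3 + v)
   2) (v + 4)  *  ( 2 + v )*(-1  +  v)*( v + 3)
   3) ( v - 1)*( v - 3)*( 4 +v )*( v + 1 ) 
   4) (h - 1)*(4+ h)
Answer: 1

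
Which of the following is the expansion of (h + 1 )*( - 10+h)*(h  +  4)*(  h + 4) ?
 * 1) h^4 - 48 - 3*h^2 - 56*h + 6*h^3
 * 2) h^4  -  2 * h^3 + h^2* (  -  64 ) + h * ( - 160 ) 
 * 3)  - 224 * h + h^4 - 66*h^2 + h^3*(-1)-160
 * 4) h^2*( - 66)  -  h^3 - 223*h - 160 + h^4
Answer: 3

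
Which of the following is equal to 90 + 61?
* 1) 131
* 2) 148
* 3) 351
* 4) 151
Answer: 4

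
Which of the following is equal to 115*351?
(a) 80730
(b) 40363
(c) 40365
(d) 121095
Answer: c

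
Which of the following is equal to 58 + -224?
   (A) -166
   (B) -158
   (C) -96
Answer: A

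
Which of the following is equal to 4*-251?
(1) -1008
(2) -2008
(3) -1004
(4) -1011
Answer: 3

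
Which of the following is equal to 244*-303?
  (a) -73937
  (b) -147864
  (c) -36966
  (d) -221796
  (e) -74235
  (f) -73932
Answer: f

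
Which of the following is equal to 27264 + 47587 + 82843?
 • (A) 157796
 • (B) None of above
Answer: B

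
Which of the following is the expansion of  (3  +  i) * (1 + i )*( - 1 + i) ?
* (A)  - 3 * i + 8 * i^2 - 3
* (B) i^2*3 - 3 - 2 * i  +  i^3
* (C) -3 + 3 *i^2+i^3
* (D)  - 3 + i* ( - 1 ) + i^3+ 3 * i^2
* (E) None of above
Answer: D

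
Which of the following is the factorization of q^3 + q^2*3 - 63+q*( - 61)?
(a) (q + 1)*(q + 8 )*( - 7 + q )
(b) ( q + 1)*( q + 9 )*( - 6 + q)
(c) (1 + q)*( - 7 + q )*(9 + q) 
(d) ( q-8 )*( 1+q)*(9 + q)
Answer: c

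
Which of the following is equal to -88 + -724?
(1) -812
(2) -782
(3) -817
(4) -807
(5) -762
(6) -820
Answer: 1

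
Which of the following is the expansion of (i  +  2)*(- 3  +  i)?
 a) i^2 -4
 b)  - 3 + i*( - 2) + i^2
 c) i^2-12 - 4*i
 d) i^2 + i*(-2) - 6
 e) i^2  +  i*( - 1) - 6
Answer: e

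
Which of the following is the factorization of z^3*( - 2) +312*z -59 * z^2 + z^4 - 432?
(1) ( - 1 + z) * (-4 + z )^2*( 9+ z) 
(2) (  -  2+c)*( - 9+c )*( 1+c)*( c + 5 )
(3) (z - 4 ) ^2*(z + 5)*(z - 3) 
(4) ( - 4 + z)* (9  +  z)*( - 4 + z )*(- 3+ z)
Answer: 4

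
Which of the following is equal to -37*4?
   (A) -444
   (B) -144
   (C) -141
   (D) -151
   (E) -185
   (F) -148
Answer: F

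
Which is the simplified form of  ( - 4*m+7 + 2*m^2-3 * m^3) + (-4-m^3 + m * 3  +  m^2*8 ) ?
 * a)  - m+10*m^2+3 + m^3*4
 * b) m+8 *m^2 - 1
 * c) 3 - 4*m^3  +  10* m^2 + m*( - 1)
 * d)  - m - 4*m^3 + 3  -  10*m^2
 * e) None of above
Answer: c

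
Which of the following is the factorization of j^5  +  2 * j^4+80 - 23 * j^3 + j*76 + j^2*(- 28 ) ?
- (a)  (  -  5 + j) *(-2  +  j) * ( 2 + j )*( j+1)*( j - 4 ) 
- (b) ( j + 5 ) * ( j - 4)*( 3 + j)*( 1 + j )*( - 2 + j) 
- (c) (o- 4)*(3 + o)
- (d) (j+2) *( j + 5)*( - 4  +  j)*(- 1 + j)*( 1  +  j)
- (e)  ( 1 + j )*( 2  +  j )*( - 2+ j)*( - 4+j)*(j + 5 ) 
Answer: e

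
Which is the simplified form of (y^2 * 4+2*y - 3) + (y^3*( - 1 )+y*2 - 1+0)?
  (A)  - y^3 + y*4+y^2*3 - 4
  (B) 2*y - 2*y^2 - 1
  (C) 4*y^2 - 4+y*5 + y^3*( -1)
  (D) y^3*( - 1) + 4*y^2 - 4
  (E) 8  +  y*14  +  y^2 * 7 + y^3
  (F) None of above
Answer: F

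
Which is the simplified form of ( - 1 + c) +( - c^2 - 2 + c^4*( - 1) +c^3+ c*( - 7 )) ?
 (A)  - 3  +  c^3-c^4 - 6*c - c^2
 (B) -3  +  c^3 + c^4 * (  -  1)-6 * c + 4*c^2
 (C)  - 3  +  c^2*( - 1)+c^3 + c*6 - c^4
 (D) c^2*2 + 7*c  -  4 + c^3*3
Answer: A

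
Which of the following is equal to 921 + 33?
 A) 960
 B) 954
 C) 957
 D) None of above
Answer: B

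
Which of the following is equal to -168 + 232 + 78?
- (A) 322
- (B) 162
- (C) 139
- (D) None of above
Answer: D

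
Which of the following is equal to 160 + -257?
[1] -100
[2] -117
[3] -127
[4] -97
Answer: 4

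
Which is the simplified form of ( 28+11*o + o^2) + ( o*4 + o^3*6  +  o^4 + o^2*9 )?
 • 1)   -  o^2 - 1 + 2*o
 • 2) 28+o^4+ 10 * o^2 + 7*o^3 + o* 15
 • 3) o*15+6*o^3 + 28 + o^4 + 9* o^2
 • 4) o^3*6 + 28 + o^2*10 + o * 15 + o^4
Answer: 4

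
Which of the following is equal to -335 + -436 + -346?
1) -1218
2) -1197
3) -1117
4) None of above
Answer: 3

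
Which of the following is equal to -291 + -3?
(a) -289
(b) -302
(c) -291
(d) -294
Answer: d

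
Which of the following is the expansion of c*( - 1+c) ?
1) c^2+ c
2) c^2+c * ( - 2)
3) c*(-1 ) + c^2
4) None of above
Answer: 3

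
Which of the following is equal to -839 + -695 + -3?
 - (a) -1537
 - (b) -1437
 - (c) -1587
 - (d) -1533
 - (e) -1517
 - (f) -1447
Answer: a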